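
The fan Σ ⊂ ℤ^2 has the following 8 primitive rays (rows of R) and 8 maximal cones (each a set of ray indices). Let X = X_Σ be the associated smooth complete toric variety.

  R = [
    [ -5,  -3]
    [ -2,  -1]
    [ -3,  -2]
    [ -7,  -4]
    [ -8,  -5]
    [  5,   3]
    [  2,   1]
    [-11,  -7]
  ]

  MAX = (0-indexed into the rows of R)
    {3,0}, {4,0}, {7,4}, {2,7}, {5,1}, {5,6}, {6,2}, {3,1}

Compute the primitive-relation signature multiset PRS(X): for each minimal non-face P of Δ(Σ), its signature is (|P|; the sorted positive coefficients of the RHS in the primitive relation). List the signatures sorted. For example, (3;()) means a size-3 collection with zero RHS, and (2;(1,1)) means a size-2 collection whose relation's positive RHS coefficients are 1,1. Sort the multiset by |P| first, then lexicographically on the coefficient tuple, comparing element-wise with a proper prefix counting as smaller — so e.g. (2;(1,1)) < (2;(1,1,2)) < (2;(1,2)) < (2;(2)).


Minimal non-faces — 20 found among 8 rays, 8 max cones:

  {0,5}:  v_{0} + v_{5} = 0 — sig = (2;())
  {1,6}:  v_{1} + v_{6} = 0 — sig = (2;())
  {0,1}:  v_{0} + v_{1} = v_{3} — sig = (2;(1))
  {0,2}:  v_{0} + v_{2} = v_{4} — sig = (2;(1))
  {0,6}:  v_{0} + v_{6} = v_{2} — sig = (2;(1))
  {1,2}:  v_{1} + v_{2} = v_{0} — sig = (2;(1))
  {2,4}:  v_{2} + v_{4} = v_{7} — sig = (2;(1))
  {2,5}:  v_{2} + v_{5} = v_{6} — sig = (2;(1))
  {3,5}:  v_{3} + v_{5} = v_{1} — sig = (2;(1))
  {3,6}:  v_{3} + v_{6} = v_{0} — sig = (2;(1))
  {4,5}:  v_{4} + v_{5} = v_{2} — sig = (2;(1))
  {1,7}:  v_{1} + v_{7} = v_{0} + v_{4} — sig = (2;(1,1))
  {3,7}:  v_{3} + v_{7} = 2·v_{0} + v_{4} — sig = (2;(1,2))
  {0,7}:  v_{0} + v_{7} = 2·v_{4} — sig = (2;(2))
  {1,4}:  v_{1} + v_{4} = 2·v_{0} — sig = (2;(2))
  {2,3}:  v_{2} + v_{3} = 2·v_{0} — sig = (2;(2))
  {4,6}:  v_{4} + v_{6} = 2·v_{2} — sig = (2;(2))
  {5,7}:  v_{5} + v_{7} = 2·v_{2} — sig = (2;(2))
  {3,4}:  v_{3} + v_{4} = 3·v_{0} — sig = (2;(3))
  {6,7}:  v_{6} + v_{7} = 3·v_{2} — sig = (2;(3))

Signatures (|P|; sorted positive RHS coefficients), sorted:
    |P|=2: 20 collections, coeffs (), (), (1), (1), (1), (1), (1), (1), (1), (1), (1), (1,1), (1,2), (2), (2), (2), (2), (2), (3), (3)


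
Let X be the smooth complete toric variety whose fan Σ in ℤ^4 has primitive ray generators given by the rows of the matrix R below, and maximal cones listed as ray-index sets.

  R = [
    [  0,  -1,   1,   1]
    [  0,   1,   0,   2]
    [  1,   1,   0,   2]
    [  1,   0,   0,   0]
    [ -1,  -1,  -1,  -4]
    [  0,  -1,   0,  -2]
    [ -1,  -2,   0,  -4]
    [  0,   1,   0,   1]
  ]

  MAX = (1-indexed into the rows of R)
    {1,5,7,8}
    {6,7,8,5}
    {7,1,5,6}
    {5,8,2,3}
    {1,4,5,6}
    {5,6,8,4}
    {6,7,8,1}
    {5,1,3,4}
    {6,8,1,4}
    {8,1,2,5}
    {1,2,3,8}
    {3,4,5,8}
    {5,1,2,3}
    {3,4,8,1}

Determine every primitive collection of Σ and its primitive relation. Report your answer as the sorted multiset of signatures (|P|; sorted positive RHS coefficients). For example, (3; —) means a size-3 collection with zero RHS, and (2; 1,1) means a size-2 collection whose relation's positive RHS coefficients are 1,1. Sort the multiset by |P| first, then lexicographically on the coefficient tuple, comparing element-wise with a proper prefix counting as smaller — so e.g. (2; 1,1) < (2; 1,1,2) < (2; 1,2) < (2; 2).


Primitive collections (9):

  • {2,6}:  v_{2} + v_{6} = 0 — sig = (2; —)
  • {2,4}:  v_{2} + v_{4} = v_{3} — sig = (2; 1)
  • {3,6}:  v_{3} + v_{6} = v_{4} — sig = (2; 1)
  • {3,7}:  v_{3} + v_{7} = v_{6} — sig = (2; 1)
  • {2,7}:  v_{2} + v_{7} = v_{1} + v_{5} + v_{8} — sig = (2; 1,1,1)
  • {4,7}:  v_{4} + v_{7} = 2·v_{6} — sig = (2; 2)
  • {1,3,5,8}:  v_{1} + v_{3} + v_{5} + v_{8} = 0 — sig = (4; —)
  • {1,4,5,8}:  v_{1} + v_{4} + v_{5} + v_{8} = v_{6} — sig = (4; 1)
  • {1,5,6,8}:  v_{1} + v_{5} + v_{6} + v_{8} = v_{7} — sig = (4; 1)

Sorted signature multiset PRS(X):
    (2; —)
    (2; 1)
    (2; 1)
    (2; 1)
    (2; 1,1,1)
    (2; 2)
    (4; —)
    (4; 1)
    (4; 1)


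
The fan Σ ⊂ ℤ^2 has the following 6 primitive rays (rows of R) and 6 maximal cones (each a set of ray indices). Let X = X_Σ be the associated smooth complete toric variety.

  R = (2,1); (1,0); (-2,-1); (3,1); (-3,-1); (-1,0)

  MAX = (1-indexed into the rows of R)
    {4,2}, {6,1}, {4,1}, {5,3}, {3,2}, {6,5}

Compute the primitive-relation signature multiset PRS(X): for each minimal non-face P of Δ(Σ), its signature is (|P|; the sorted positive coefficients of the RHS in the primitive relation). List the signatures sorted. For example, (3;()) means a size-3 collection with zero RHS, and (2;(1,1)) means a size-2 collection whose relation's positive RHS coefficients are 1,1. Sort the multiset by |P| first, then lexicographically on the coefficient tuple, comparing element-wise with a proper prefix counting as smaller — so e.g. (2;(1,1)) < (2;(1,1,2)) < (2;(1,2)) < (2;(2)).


9 collections generate NE(X_Σ); each relation:

  P = {1,3}:  v_{1} + v_{3} = 0 ; sig = (2;())
  P = {2,6}:  v_{2} + v_{6} = 0 ; sig = (2;())
  P = {4,5}:  v_{4} + v_{5} = 0 ; sig = (2;())
  P = {1,2}:  v_{1} + v_{2} = v_{4} ; sig = (2;(1))
  P = {1,5}:  v_{1} + v_{5} = v_{6} ; sig = (2;(1))
  P = {2,5}:  v_{2} + v_{5} = v_{3} ; sig = (2;(1))
  P = {3,4}:  v_{3} + v_{4} = v_{2} ; sig = (2;(1))
  P = {3,6}:  v_{3} + v_{6} = v_{5} ; sig = (2;(1))
  P = {4,6}:  v_{4} + v_{6} = v_{1} ; sig = (2;(1))

Sorted signature multiset PRS(X):
    (2;())
    (2;())
    (2;())
    (2;(1))
    (2;(1))
    (2;(1))
    (2;(1))
    (2;(1))
    (2;(1))


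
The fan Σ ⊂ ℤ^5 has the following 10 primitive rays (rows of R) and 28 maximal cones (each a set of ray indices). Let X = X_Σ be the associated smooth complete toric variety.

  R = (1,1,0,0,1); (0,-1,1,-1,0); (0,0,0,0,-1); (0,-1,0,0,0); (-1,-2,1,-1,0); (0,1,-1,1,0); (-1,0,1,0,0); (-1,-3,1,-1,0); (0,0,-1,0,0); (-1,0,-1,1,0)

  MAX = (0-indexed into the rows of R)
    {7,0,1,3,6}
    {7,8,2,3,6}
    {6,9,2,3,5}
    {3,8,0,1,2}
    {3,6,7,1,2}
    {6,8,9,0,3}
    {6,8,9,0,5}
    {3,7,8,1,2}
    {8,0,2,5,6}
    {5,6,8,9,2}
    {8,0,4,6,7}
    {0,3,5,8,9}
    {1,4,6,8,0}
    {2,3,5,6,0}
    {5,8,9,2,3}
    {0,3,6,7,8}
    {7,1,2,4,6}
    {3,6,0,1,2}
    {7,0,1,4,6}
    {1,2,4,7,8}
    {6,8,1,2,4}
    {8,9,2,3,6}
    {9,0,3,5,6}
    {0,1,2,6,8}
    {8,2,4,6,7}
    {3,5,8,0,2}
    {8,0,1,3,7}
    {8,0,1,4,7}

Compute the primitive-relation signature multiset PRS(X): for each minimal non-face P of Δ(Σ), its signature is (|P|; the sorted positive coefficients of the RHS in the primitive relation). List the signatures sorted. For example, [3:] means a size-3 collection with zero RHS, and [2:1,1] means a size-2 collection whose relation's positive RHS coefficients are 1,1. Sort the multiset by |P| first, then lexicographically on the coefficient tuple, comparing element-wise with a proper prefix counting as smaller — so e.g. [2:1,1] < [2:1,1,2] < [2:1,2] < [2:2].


The 14 primitive collections of Σ (r=10, n=5):

  P={1,5}:  v_{1} + v_{5} = 0 — sig = [2:]
  P={3,4}:  v_{3} + v_{4} = v_{7} — sig = [2:1]
  P={1,9}:  v_{1} + v_{9} = v_{3} + v_{6} + v_{8} — sig = [2:1,1,1]
  P={4,5}:  v_{4} + v_{5} = v_{3} + v_{6} + v_{8} — sig = [2:1,1,1]
  P={5,7}:  v_{5} + v_{7} = 2·v_{3} + v_{6} + v_{8} — sig = [2:1,1,2]
  P={4,9}:  v_{4} + v_{9} = 2·v_{3} + 2·v_{6} + 2·v_{8} — sig = [2:2,2,2]
  P={7,9}:  v_{7} + v_{9} = 3·v_{3} + 2·v_{6} + 2·v_{8} — sig = [2:2,2,3]
  P={0,2,4}:  v_{0} + v_{2} + v_{4} = v_{1} — sig = [3:1]
  P={0,2,9}:  v_{0} + v_{2} + v_{9} = v_{5} — sig = [3:1]
  P={0,2,7}:  v_{0} + v_{2} + v_{7} = v_{1} + v_{3} — sig = [3:1,1]
  P={1,3,6,8}:  v_{1} + v_{3} + v_{6} + v_{8} = v_{4} — sig = [4:1]
  P={3,5,6,8}:  v_{3} + v_{5} + v_{6} + v_{8} = v_{9} — sig = [4:1]
  P={1,6,7,8}:  v_{1} + v_{6} + v_{7} + v_{8} = 2·v_{4} — sig = [4:2]
  P={0,2,3,6,8}:  v_{0} + v_{2} + v_{3} + v_{6} + v_{8} = 0 — sig = [5:]

Hence PRS(X_Σ) =
[[2:], [2:1], [2:1,1,1], [2:1,1,1], [2:1,1,2], [2:2,2,2], [2:2,2,3], [3:1], [3:1], [3:1,1], [4:1], [4:1], [4:2], [5:]]


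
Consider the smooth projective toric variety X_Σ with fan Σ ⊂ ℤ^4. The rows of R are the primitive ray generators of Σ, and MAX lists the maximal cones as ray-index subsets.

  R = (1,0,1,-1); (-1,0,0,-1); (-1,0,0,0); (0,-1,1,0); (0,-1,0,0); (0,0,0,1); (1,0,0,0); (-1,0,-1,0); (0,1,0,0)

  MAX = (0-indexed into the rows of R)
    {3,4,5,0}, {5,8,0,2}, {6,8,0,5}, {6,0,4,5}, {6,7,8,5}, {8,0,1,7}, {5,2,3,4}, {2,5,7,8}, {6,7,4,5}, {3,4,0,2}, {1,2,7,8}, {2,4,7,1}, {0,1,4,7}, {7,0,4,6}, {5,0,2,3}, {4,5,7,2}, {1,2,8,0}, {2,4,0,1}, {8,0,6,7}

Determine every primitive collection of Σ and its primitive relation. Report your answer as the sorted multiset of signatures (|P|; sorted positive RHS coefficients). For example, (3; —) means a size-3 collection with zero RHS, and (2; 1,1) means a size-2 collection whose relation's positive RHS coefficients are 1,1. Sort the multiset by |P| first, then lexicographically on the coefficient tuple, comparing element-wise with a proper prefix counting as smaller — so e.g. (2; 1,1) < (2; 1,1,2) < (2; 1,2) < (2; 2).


Δ(Σ) — 9 vertices, 11 min non-faces:

  • {2,6}:  v_{2} + v_{6} = 0  so sig = (2; —)
  • {4,8}:  v_{4} + v_{8} = 0  so sig = (2; —)
  • {1,5}:  v_{1} + v_{5} = v_{2}  so sig = (2; 1)
  • {1,6}:  v_{1} + v_{6} = v_{0} + v_{7}  so sig = (2; 1,1)
  • {3,7}:  v_{3} + v_{7} = v_{2} + v_{4}  so sig = (2; 1,1)
  • {3,6}:  v_{3} + v_{6} = v_{0} + v_{4} + v_{5}  so sig = (2; 1,1,1)
  • {3,8}:  v_{3} + v_{8} = v_{0} + v_{2} + v_{5}  so sig = (2; 1,1,1)
  • {1,3}:  v_{1} + v_{3} = v_{0} + 2·v_{2} + v_{4}  so sig = (2; 1,1,2)
  • {0,5,7}:  v_{0} + v_{5} + v_{7} = 0  so sig = (3; —)
  • {0,2,7}:  v_{0} + v_{2} + v_{7} = v_{1}  so sig = (3; 1)
  • {0,2,4,5}:  v_{0} + v_{2} + v_{4} + v_{5} = v_{3}  so sig = (4; 1)

so the primitive-relation signature multiset is
{ (2; —) ×2,  (2; 1),  (2; 1,1) ×2,  (2; 1,1,1) ×2,  (2; 1,1,2),  (3; —),  (3; 1),  (4; 1) }


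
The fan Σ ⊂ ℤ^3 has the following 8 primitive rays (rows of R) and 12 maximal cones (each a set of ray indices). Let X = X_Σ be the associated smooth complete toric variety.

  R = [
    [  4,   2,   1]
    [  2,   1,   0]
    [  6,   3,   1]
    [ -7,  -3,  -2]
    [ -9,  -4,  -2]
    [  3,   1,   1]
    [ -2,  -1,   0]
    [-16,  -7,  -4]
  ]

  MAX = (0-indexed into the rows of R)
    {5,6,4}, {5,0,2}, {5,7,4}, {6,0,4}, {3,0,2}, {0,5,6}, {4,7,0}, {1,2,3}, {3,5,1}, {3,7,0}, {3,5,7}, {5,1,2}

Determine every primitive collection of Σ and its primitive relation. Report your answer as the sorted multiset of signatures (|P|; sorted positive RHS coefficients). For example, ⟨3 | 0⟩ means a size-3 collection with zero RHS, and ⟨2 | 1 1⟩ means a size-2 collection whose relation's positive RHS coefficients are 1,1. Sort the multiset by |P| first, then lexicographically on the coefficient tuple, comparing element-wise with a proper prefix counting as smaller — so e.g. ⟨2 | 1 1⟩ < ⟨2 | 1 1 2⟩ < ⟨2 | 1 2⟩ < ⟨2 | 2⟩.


Primitive collections (14):

  P = {1,6}:  v_{1} + v_{6} = 0  so sig = ⟨2 | 0⟩
  P = {0,1}:  v_{0} + v_{1} = v_{2}  so sig = ⟨2 | 1⟩
  P = {1,4}:  v_{1} + v_{4} = v_{3}  so sig = ⟨2 | 1⟩
  P = {2,6}:  v_{2} + v_{6} = v_{0}  so sig = ⟨2 | 1⟩
  P = {3,4}:  v_{3} + v_{4} = v_{7}  so sig = ⟨2 | 1⟩
  P = {3,6}:  v_{3} + v_{6} = v_{4}  so sig = ⟨2 | 1⟩
  P = {2,4}:  v_{2} + v_{4} = v_{0} + v_{3}  so sig = ⟨2 | 1 1⟩
  P = {2,7}:  v_{2} + v_{7} = v_{0} + 2·v_{3}  so sig = ⟨2 | 1 2⟩
  P = {1,7}:  v_{1} + v_{7} = 2·v_{3}  so sig = ⟨2 | 2⟩
  P = {6,7}:  v_{6} + v_{7} = 2·v_{4}  so sig = ⟨2 | 2⟩
  P = {0,3,5}:  v_{0} + v_{3} + v_{5} = 0  so sig = ⟨3 | 0⟩
  P = {0,4,5}:  v_{0} + v_{4} + v_{5} = v_{6}  so sig = ⟨3 | 1⟩
  P = {0,5,7}:  v_{0} + v_{5} + v_{7} = v_{4}  so sig = ⟨3 | 1⟩
  P = {2,3,5}:  v_{2} + v_{3} + v_{5} = v_{1}  so sig = ⟨3 | 1⟩

Signatures (|P|; sorted positive RHS coefficients), sorted:
    |P|=2: 10 collections, coeffs (), (1), (1), (1), (1), (1), (1,1), (1,2), (2), (2)
    |P|=3: 4 collections, coeffs (), (1), (1), (1)


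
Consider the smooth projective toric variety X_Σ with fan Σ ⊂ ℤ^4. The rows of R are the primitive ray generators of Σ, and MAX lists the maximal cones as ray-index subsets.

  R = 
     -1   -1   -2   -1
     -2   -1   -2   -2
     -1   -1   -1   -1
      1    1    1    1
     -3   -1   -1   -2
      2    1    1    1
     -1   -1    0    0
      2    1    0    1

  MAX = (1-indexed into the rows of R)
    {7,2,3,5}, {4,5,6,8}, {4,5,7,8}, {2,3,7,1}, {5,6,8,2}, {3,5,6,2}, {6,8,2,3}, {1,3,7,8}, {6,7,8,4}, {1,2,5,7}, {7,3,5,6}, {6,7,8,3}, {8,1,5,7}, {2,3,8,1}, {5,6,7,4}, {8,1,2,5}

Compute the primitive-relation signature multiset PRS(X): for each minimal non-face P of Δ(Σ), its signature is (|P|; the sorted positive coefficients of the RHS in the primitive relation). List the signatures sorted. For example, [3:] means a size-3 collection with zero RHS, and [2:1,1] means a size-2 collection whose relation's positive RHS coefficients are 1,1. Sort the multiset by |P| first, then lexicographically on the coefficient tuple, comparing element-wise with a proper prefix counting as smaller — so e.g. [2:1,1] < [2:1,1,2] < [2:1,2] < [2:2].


Δ(Σ) — 8 vertices, 9 min non-faces:

  • {3,4}:  v_{3} + v_{4} = 0 ; sig = [2:]
  • {1,6}:  v_{1} + v_{6} = v_{3} + v_{8} ; sig = [2:1,1]
  • {2,4}:  v_{2} + v_{4} = v_{5} + v_{8} ; sig = [2:1,1]
  • {1,4}:  v_{1} + v_{4} = v_{5} + v_{7} + 2·v_{8} ; sig = [2:1,1,2]
  • {2,6,7}:  v_{2} + v_{6} + v_{7} = v_{3} ; sig = [3:1]
  • {2,7,8}:  v_{2} + v_{7} + v_{8} = v_{1} ; sig = [3:1]
  • {3,5,8}:  v_{3} + v_{5} + v_{8} = v_{2} ; sig = [3:1]
  • {1,3,5}:  v_{1} + v_{3} + v_{5} = 2·v_{2} + v_{7} ; sig = [3:1,2]
  • {5,6,7,8}:  v_{5} + v_{6} + v_{7} + v_{8} = 0 ; sig = [4:]

so the primitive-relation signature multiset is
[[2:], [2:1,1], [2:1,1], [2:1,1,2], [3:1], [3:1], [3:1], [3:1,2], [4:]]


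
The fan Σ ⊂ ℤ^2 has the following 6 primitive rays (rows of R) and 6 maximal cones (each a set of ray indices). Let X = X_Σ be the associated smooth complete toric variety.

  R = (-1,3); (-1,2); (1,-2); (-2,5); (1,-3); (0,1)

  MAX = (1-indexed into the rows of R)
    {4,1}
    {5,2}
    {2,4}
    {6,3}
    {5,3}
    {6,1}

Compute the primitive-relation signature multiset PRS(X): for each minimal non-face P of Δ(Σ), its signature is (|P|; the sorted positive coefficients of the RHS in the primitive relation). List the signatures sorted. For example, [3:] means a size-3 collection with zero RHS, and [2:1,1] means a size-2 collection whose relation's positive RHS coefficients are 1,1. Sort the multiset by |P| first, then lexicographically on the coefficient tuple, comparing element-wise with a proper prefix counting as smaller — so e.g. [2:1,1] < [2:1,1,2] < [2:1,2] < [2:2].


Δ(Σ) — 6 vertices, 9 min non-faces:

  P = {1,5}:  v_{1} + v_{5} = 0 — sig = [2:]
  P = {2,3}:  v_{2} + v_{3} = 0 — sig = [2:]
  P = {1,2}:  v_{1} + v_{2} = v_{4} — sig = [2:1]
  P = {1,3}:  v_{1} + v_{3} = v_{6} — sig = [2:1]
  P = {2,6}:  v_{2} + v_{6} = v_{1} — sig = [2:1]
  P = {3,4}:  v_{3} + v_{4} = v_{1} — sig = [2:1]
  P = {4,5}:  v_{4} + v_{5} = v_{2} — sig = [2:1]
  P = {5,6}:  v_{5} + v_{6} = v_{3} — sig = [2:1]
  P = {4,6}:  v_{4} + v_{6} = 2·v_{1} — sig = [2:2]

Signatures (|P|; sorted positive RHS coefficients), sorted:
{ [2:] ×2,  [2:1] ×6,  [2:2] }


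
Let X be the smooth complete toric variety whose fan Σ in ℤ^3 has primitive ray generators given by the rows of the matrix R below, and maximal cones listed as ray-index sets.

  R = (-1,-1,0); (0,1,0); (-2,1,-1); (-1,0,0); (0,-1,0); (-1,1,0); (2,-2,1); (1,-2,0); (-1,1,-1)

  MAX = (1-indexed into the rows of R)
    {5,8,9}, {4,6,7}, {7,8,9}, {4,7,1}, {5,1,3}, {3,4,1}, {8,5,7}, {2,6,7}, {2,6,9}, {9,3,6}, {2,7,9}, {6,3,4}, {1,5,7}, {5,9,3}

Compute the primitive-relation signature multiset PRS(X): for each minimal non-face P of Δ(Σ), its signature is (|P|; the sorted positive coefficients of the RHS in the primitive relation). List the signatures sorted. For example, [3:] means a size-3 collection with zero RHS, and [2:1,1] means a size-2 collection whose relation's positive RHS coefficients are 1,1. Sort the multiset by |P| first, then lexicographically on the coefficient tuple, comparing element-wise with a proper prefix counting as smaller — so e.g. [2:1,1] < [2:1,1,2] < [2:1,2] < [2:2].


The 17 primitive collections of Σ (r=9, n=3):

  {2,5}:  v_{2} + v_{5} = 0  ⟹  sig = [2:]
  {1,2}:  v_{1} + v_{2} = v_{4}  ⟹  sig = [2:1]
  {2,4}:  v_{2} + v_{4} = v_{6}  ⟹  sig = [2:1]
  {3,7}:  v_{3} + v_{7} = v_{5}  ⟹  sig = [2:1]
  {4,5}:  v_{4} + v_{5} = v_{1}  ⟹  sig = [2:1]
  {4,9}:  v_{4} + v_{9} = v_{3}  ⟹  sig = [2:1]
  {5,6}:  v_{5} + v_{6} = v_{4}  ⟹  sig = [2:1]
  {6,8}:  v_{6} + v_{8} = v_{5}  ⟹  sig = [2:1]
  {1,9}:  v_{1} + v_{9} = v_{3} + v_{5}  ⟹  sig = [2:1,1]
  {2,3}:  v_{2} + v_{3} = v_{6} + v_{9}  ⟹  sig = [2:1,1]
  {2,8}:  v_{2} + v_{8} = v_{7} + v_{9}  ⟹  sig = [2:1,1]
  {3,8}:  v_{3} + v_{8} = 2·v_{5} + v_{9}  ⟹  sig = [2:1,2]
  {1,6}:  v_{1} + v_{6} = 2·v_{4}  ⟹  sig = [2:2]
  {4,8}:  v_{4} + v_{8} = 2·v_{5}  ⟹  sig = [2:2]
  {1,8}:  v_{1} + v_{8} = 3·v_{5}  ⟹  sig = [2:3]
  {6,7,9}:  v_{6} + v_{7} + v_{9} = 0  ⟹  sig = [3:]
  {5,7,9}:  v_{5} + v_{7} + v_{9} = v_{8}  ⟹  sig = [3:1]

Sorted signature multiset PRS(X):
    |P|=2: 15 collections, coeffs (), (1), (1), (1), (1), (1), (1), (1), (1,1), (1,1), (1,1), (1,2), (2), (2), (3)
    |P|=3: 2 collections, coeffs (), (1)


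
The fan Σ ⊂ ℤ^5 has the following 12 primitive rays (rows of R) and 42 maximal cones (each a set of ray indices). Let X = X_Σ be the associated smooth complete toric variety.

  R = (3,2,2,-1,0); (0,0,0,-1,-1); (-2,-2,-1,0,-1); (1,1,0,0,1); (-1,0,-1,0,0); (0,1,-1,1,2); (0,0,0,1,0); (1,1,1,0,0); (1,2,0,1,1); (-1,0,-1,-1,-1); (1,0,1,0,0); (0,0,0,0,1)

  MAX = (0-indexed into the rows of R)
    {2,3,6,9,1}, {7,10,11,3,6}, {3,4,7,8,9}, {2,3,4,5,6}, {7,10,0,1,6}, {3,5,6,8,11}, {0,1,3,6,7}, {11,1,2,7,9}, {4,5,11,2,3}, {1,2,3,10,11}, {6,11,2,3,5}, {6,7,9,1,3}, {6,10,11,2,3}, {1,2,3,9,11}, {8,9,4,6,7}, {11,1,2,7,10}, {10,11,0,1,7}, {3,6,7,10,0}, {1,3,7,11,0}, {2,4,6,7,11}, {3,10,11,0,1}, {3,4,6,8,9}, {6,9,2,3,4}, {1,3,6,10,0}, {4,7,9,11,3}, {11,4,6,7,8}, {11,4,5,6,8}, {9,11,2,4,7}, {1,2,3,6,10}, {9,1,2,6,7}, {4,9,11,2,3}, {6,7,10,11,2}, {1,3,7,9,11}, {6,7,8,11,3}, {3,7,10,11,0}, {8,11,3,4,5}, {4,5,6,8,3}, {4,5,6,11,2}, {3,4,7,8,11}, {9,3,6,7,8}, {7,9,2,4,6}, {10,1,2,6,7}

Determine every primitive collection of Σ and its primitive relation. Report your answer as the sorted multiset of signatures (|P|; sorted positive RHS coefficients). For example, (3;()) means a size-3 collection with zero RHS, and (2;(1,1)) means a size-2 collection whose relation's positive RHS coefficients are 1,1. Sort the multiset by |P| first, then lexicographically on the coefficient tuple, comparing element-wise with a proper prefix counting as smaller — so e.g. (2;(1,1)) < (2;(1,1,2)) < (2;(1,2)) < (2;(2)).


Σ has 23 primitive collections:

  P={4,10}:  v_{4} + v_{10} = 0  ⇒ sig = (2;())
  P={1,4}:  v_{1} + v_{4} = v_{9}  ⇒ sig = (2;(1))
  P={9,10}:  v_{9} + v_{10} = v_{1}  ⇒ sig = (2;(1))
  P={0,2}:  v_{0} + v_{2} = v_{1} + v_{10}  ⇒ sig = (2;(1,1))
  P={1,5}:  v_{1} + v_{5} = v_{3} + v_{4}  ⇒ sig = (2;(1,1))
  P={2,8}:  v_{2} + v_{8} = v_{4} + v_{6}  ⇒ sig = (2;(1,1))
  P={5,7}:  v_{5} + v_{7} = v_{8} + v_{11}  ⇒ sig = (2;(1,1))
  P={0,4}:  v_{0} + v_{4} = v_{1} + v_{3} + v_{7}  ⇒ sig = (2;(1,1,1))
  P={5,10}:  v_{5} + v_{10} = v_{3} + v_{6} + v_{11}  ⇒ sig = (2;(1,1,1))
  P={8,10}:  v_{8} + v_{10} = v_{3} + v_{6} + v_{7}  ⇒ sig = (2;(1,1,1))
  P={1,8}:  v_{1} + v_{8} = v_{3} + v_{6} + v_{7} + v_{9}  ⇒ sig = (2;(1,1,1,1))
  P={0,9}:  v_{0} + v_{9} = 2·v_{1} + v_{3} + v_{7}  ⇒ sig = (2;(1,1,2))
  P={0,8}:  v_{0} + v_{8} = v_{1} + 2·v_{3} + v_{6} + 2·v_{7}  ⇒ sig = (2;(1,1,2,2))
  P={0,5}:  v_{0} + v_{5} = 2·v_{3} + v_{7}  ⇒ sig = (2;(1,2))
  P={5,9}:  v_{5} + v_{9} = v_{3} + 2·v_{4}  ⇒ sig = (2;(1,2))
  P={1,6,11}:  v_{1} + v_{6} + v_{11} = 0  ⇒ sig = (3;())
  P={2,3,7}:  v_{2} + v_{3} + v_{7} = 0  ⇒ sig = (3;())
  P={6,9,11}:  v_{6} + v_{9} + v_{11} = v_{4}  ⇒ sig = (3;(1))
  P={0,6,11}:  v_{0} + v_{6} + v_{11} = v_{3} + v_{7} + v_{10}  ⇒ sig = (3;(1,1,1))
  P={8,9,11}:  v_{8} + v_{9} + v_{11} = v_{3} + 2·v_{4} + v_{7}  ⇒ sig = (3;(1,1,2))
  P={1,3,7,10}:  v_{1} + v_{3} + v_{7} + v_{10} = v_{0}  ⇒ sig = (4;(1))
  P={3,4,6,7}:  v_{3} + v_{4} + v_{6} + v_{7} = v_{8}  ⇒ sig = (4;(1))
  P={3,4,6,11}:  v_{3} + v_{4} + v_{6} + v_{11} = v_{5}  ⇒ sig = (4;(1))

Signatures (|P|; sorted positive RHS coefficients), sorted:
[(2;()), (2;(1)), (2;(1)), (2;(1,1)), (2;(1,1)), (2;(1,1)), (2;(1,1)), (2;(1,1,1)), (2;(1,1,1)), (2;(1,1,1)), (2;(1,1,1,1)), (2;(1,1,2)), (2;(1,1,2,2)), (2;(1,2)), (2;(1,2)), (3;()), (3;()), (3;(1)), (3;(1,1,1)), (3;(1,1,2)), (4;(1)), (4;(1)), (4;(1))]


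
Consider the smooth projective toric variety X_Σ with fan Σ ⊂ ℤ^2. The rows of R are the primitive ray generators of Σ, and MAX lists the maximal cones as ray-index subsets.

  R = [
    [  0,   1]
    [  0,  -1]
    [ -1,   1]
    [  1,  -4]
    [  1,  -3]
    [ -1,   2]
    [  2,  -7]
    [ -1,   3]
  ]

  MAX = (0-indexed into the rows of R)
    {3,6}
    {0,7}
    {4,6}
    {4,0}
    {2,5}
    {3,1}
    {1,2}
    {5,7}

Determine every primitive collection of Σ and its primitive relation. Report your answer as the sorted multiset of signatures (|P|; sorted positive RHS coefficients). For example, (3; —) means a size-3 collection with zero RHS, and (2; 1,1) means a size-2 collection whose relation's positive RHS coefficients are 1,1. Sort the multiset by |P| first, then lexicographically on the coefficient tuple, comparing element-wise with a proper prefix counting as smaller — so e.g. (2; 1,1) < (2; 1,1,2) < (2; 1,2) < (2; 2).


Minimal non-faces — 20 found among 8 rays, 8 max cones:

  • {0,1}:  v_{0} + v_{1} = 0  ⟹  sig = (2; —)
  • {4,7}:  v_{4} + v_{7} = 0  ⟹  sig = (2; —)
  • {0,2}:  v_{0} + v_{2} = v_{5}  ⟹  sig = (2; 1)
  • {0,3}:  v_{0} + v_{3} = v_{4}  ⟹  sig = (2; 1)
  • {0,5}:  v_{0} + v_{5} = v_{7}  ⟹  sig = (2; 1)
  • {1,4}:  v_{1} + v_{4} = v_{3}  ⟹  sig = (2; 1)
  • {1,5}:  v_{1} + v_{5} = v_{2}  ⟹  sig = (2; 1)
  • {1,7}:  v_{1} + v_{7} = v_{5}  ⟹  sig = (2; 1)
  • {3,4}:  v_{3} + v_{4} = v_{6}  ⟹  sig = (2; 1)
  • {3,7}:  v_{3} + v_{7} = v_{1}  ⟹  sig = (2; 1)
  • {4,5}:  v_{4} + v_{5} = v_{1}  ⟹  sig = (2; 1)
  • {6,7}:  v_{6} + v_{7} = v_{3}  ⟹  sig = (2; 1)
  • {5,6}:  v_{5} + v_{6} = v_{1} + v_{3}  ⟹  sig = (2; 1,1)
  • {2,6}:  v_{2} + v_{6} = 2·v_{1} + v_{3}  ⟹  sig = (2; 1,2)
  • {0,6}:  v_{0} + v_{6} = 2·v_{4}  ⟹  sig = (2; 2)
  • {1,6}:  v_{1} + v_{6} = 2·v_{3}  ⟹  sig = (2; 2)
  • {2,4}:  v_{2} + v_{4} = 2·v_{1}  ⟹  sig = (2; 2)
  • {2,7}:  v_{2} + v_{7} = 2·v_{5}  ⟹  sig = (2; 2)
  • {3,5}:  v_{3} + v_{5} = 2·v_{1}  ⟹  sig = (2; 2)
  • {2,3}:  v_{2} + v_{3} = 3·v_{1}  ⟹  sig = (2; 3)

so the primitive-relation signature multiset is
[(2; —), (2; —), (2; 1), (2; 1), (2; 1), (2; 1), (2; 1), (2; 1), (2; 1), (2; 1), (2; 1), (2; 1), (2; 1,1), (2; 1,2), (2; 2), (2; 2), (2; 2), (2; 2), (2; 2), (2; 3)]


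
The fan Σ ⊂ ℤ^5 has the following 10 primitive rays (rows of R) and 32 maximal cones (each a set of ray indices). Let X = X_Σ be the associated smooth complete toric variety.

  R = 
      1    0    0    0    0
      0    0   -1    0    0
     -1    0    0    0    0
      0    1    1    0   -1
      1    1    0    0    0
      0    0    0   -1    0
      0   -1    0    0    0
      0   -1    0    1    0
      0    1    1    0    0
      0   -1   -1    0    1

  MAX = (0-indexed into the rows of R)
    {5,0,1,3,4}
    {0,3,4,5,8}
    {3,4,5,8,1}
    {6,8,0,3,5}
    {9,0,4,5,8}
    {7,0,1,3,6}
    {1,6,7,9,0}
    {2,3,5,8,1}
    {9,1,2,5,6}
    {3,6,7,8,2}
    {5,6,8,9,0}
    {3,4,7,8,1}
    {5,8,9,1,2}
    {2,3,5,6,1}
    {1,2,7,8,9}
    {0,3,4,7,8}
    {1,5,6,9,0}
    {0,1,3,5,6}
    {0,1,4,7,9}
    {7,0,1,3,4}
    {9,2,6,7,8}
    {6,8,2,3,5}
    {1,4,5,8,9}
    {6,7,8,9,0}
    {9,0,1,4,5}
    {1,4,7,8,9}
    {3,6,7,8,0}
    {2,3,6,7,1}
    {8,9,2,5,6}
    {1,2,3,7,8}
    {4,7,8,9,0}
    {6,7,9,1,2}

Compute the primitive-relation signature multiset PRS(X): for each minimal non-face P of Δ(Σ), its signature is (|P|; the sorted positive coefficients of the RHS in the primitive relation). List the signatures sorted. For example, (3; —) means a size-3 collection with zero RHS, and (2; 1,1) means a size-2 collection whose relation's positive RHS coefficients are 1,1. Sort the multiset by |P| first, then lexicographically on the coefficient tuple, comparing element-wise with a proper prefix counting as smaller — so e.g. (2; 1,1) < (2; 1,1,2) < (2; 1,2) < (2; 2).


The 7 primitive collections of Σ (r=10, n=5):

  P={0,2}:  v_{0} + v_{2} = 0  so sig = (2; —)
  P={3,9}:  v_{3} + v_{9} = 0  so sig = (2; —)
  P={4,6}:  v_{4} + v_{6} = v_{0}  so sig = (2; 1)
  P={5,7}:  v_{5} + v_{7} = v_{6}  so sig = (2; 1)
  P={2,4}:  v_{2} + v_{4} = v_{1} + v_{8}  so sig = (2; 1,1)
  P={1,6,8}:  v_{1} + v_{6} + v_{8} = 0  so sig = (3; —)
  P={0,1,8}:  v_{0} + v_{1} + v_{8} = v_{4}  so sig = (3; 1)

Signatures (|P|; sorted positive RHS coefficients), sorted:
[(2; —), (2; —), (2; 1), (2; 1), (2; 1,1), (3; —), (3; 1)]


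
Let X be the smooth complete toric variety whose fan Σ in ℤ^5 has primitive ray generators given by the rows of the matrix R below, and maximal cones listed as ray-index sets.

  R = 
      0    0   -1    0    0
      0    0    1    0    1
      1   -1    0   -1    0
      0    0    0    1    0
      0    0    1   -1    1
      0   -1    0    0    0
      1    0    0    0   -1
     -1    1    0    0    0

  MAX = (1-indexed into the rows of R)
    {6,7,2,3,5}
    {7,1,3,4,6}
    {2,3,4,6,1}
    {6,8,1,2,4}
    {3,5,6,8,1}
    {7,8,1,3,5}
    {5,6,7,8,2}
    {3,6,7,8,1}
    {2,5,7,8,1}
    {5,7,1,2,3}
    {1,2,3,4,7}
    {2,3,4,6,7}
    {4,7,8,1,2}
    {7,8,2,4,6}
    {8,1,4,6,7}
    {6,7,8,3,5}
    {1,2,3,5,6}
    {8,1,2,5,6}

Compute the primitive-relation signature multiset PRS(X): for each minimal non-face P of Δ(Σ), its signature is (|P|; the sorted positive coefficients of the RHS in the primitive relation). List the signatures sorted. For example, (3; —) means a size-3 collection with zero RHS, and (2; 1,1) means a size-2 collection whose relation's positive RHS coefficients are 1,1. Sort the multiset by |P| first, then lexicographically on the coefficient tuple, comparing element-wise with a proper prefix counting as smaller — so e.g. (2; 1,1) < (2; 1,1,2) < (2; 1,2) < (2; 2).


Δ(Σ) — 8 vertices, 5 min non-faces:

  P={4,5}:  v_{4} + v_{5} = v_{2}  ⇒ sig = (2; 1)
  P={3,4,8}:  v_{3} + v_{4} + v_{8} = 0  ⇒ sig = (3; —)
  P={2,3,8}:  v_{2} + v_{3} + v_{8} = v_{5}  ⇒ sig = (3; 1)
  P={1,5,6,7}:  v_{1} + v_{5} + v_{6} + v_{7} = v_{3}  ⇒ sig = (4; 1)
  P={1,2,6,7}:  v_{1} + v_{2} + v_{6} + v_{7} = v_{3} + v_{4}  ⇒ sig = (4; 1,1)

Signatures (|P|; sorted positive RHS coefficients), sorted:
    |P|=2: 1 collection, coeffs (1)
    |P|=3: 2 collections, coeffs (), (1)
    |P|=4: 2 collections, coeffs (1), (1,1)


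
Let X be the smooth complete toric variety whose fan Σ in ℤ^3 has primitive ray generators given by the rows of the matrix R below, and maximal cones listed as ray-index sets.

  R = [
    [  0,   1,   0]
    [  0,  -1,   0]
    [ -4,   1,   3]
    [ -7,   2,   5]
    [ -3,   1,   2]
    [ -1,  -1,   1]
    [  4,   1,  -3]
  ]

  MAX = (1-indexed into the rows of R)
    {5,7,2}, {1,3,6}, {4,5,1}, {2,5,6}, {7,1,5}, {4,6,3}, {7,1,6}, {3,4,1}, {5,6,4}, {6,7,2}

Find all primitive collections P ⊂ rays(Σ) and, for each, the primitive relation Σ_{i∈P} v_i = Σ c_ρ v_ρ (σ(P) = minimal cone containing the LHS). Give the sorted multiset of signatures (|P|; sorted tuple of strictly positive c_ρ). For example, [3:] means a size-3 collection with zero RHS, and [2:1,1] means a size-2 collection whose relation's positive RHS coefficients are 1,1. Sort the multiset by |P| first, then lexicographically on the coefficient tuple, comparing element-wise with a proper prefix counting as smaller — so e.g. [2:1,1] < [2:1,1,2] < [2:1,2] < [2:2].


Δ(Σ) — 7 vertices, 9 min non-faces:

  {1,2}:  v_{1} + v_{2} = 0 — sig = [2:]
  {3,5}:  v_{3} + v_{5} = v_{4} — sig = [2:1]
  {2,3}:  v_{2} + v_{3} = v_{5} + v_{6} — sig = [2:1,1]
  {2,4}:  v_{2} + v_{4} = 2·v_{5} + v_{6} — sig = [2:1,2]
  {4,7}:  v_{4} + v_{7} = 2·v_{1} + v_{5} — sig = [2:1,2]
  {3,7}:  v_{3} + v_{7} = 2·v_{1} — sig = [2:2]
  {1,5,6}:  v_{1} + v_{5} + v_{6} = v_{3} — sig = [3:1]
  {5,6,7}:  v_{5} + v_{6} + v_{7} = v_{1} — sig = [3:1]
  {1,4,6}:  v_{1} + v_{4} + v_{6} = 2·v_{3} — sig = [3:2]

Signatures (|P|; sorted positive RHS coefficients), sorted:
    [2:]
    [2:1]
    [2:1,1]
    [2:1,2]
    [2:1,2]
    [2:2]
    [3:1]
    [3:1]
    [3:2]


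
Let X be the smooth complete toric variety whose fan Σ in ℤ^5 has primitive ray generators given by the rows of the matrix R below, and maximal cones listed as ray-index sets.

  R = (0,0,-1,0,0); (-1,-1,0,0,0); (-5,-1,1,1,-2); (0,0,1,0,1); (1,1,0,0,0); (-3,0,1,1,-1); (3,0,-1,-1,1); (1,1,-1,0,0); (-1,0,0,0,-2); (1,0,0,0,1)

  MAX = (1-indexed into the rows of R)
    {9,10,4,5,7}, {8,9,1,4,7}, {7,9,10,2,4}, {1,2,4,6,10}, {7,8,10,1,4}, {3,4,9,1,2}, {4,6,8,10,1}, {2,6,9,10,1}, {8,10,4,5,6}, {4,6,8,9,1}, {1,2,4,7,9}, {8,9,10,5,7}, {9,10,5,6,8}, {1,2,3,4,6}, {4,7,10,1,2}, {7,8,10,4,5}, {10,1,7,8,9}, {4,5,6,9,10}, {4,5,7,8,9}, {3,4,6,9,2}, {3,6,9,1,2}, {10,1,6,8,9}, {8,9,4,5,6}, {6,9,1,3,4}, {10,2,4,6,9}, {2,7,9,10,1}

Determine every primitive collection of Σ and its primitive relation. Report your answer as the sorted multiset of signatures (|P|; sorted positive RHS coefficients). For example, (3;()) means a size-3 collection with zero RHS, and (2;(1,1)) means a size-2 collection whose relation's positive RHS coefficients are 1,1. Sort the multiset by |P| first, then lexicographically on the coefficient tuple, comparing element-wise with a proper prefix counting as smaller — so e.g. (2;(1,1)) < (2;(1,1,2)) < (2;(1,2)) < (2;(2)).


11 minimal non-faces of Δ(Σ) (on 10 rays):

  • {2,5}:  v_{2} + v_{5} = 0  →  sig = (2;())
  • {6,7}:  v_{6} + v_{7} = 0  →  sig = (2;())
  • {1,5}:  v_{1} + v_{5} = v_{8}  →  sig = (2;(1))
  • {2,8}:  v_{2} + v_{8} = v_{1}  →  sig = (2;(1))
  • {3,10}:  v_{3} + v_{10} = v_{2} + v_{6}  →  sig = (2;(1,1))
  • {3,5}:  v_{3} + v_{5} = v_{1} + v_{4} + v_{6} + v_{9}  →  sig = (2;(1,1,1,1))
  • {3,7}:  v_{3} + v_{7} = v_{1} + v_{2} + v_{4} + v_{9}  →  sig = (2;(1,1,1,1))
  • {3,8}:  v_{3} + v_{8} = 2·v_{1} + v_{4} + v_{6} + v_{9}  →  sig = (2;(1,1,1,2))
  • {1,4,9,10}:  v_{1} + v_{4} + v_{9} + v_{10} = 0  →  sig = (4;())
  • {4,8,9,10}:  v_{4} + v_{8} + v_{9} + v_{10} = v_{5}  →  sig = (4;(1))
  • {1,2,4,6,9}:  v_{1} + v_{2} + v_{4} + v_{6} + v_{9} = v_{3}  →  sig = (5;(1))

so the primitive-relation signature multiset is
{ (2;()) ×2,  (2;(1)) ×2,  (2;(1,1)),  (2;(1,1,1,1)) ×2,  (2;(1,1,1,2)),  (4;()),  (4;(1)),  (5;(1)) }


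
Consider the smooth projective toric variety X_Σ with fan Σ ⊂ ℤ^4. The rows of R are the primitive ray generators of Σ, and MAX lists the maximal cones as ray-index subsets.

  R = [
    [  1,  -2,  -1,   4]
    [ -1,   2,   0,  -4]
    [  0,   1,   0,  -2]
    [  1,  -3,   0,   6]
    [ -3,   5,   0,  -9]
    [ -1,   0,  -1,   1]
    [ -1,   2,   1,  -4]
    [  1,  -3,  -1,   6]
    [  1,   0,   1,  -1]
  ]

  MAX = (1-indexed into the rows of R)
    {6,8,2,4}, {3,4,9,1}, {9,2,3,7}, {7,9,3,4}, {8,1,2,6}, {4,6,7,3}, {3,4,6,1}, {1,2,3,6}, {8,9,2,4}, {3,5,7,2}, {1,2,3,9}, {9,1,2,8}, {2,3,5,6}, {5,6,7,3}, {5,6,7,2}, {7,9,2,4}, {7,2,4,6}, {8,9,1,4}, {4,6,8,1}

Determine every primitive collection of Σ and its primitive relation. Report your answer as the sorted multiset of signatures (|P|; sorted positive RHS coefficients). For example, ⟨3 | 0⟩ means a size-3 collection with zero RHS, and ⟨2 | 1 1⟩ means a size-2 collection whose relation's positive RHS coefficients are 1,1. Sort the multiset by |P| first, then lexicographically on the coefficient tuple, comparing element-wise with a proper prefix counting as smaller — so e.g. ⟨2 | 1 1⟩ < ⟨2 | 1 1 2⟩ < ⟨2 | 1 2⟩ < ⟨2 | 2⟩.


11 collections generate NE(X_Σ); each relation:

  P = {1,7}:  v_{1} + v_{7} = 0  →  sig = ⟨2 | 0⟩
  P = {6,9}:  v_{6} + v_{9} = 0  →  sig = ⟨2 | 0⟩
  P = {3,8}:  v_{3} + v_{8} = v_{1}  →  sig = ⟨2 | 1⟩
  P = {4,5}:  v_{4} + v_{5} = v_{6} + v_{7}  →  sig = ⟨2 | 1 1⟩
  P = {5,8}:  v_{5} + v_{8} = v_{2} + v_{6}  →  sig = ⟨2 | 1 1⟩
  P = {7,8}:  v_{7} + v_{8} = v_{2} + v_{4}  →  sig = ⟨2 | 1 1⟩
  P = {1,5}:  v_{1} + v_{5} = v_{2} + v_{3} + v_{6}  →  sig = ⟨2 | 1 1 1⟩
  P = {5,9}:  v_{5} + v_{9} = v_{2} + v_{3} + v_{7}  →  sig = ⟨2 | 1 1 1⟩
  P = {2,3,4}:  v_{2} + v_{3} + v_{4} = 0  →  sig = ⟨3 | 0⟩
  P = {1,2,4}:  v_{1} + v_{2} + v_{4} = v_{8}  →  sig = ⟨3 | 1⟩
  P = {2,3,6,7}:  v_{2} + v_{3} + v_{6} + v_{7} = v_{5}  →  sig = ⟨4 | 1⟩

Signatures (|P|; sorted positive RHS coefficients), sorted:
    |P|=2: 8 collections, coeffs (), (), (1), (1,1), (1,1), (1,1), (1,1,1), (1,1,1)
    |P|=3: 2 collections, coeffs (), (1)
    |P|=4: 1 collection, coeffs (1)


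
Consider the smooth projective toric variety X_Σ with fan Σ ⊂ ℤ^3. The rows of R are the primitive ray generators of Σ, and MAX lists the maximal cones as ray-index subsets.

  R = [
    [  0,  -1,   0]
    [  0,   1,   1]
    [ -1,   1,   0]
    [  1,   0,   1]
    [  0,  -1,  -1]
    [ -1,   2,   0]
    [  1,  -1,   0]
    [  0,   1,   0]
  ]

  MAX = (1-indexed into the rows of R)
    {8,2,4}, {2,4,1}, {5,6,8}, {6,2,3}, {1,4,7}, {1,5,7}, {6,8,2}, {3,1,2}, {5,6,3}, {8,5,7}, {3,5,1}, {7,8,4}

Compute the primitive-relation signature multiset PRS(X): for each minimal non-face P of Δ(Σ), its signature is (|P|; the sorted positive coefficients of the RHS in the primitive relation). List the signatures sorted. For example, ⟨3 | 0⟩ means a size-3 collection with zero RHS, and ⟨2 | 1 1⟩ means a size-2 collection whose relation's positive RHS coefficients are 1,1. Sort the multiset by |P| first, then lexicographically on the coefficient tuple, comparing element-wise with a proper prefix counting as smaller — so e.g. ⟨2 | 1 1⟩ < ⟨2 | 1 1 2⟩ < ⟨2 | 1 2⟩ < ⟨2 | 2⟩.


Primitive collections (10):

  P = {1,8}:  v_{1} + v_{8} = 0  →  sig = ⟨2 | 0⟩
  P = {2,5}:  v_{2} + v_{5} = 0  →  sig = ⟨2 | 0⟩
  P = {3,7}:  v_{3} + v_{7} = 0  →  sig = ⟨2 | 0⟩
  P = {1,6}:  v_{1} + v_{6} = v_{3}  →  sig = ⟨2 | 1⟩
  P = {2,7}:  v_{2} + v_{7} = v_{4}  →  sig = ⟨2 | 1⟩
  P = {3,4}:  v_{3} + v_{4} = v_{2}  →  sig = ⟨2 | 1⟩
  P = {3,8}:  v_{3} + v_{8} = v_{6}  →  sig = ⟨2 | 1⟩
  P = {4,5}:  v_{4} + v_{5} = v_{7}  →  sig = ⟨2 | 1⟩
  P = {6,7}:  v_{6} + v_{7} = v_{8}  →  sig = ⟨2 | 1⟩
  P = {4,6}:  v_{4} + v_{6} = v_{2} + v_{8}  →  sig = ⟨2 | 1 1⟩

Signatures (|P|; sorted positive RHS coefficients), sorted:
    ⟨2 | 0⟩
    ⟨2 | 0⟩
    ⟨2 | 0⟩
    ⟨2 | 1⟩
    ⟨2 | 1⟩
    ⟨2 | 1⟩
    ⟨2 | 1⟩
    ⟨2 | 1⟩
    ⟨2 | 1⟩
    ⟨2 | 1 1⟩


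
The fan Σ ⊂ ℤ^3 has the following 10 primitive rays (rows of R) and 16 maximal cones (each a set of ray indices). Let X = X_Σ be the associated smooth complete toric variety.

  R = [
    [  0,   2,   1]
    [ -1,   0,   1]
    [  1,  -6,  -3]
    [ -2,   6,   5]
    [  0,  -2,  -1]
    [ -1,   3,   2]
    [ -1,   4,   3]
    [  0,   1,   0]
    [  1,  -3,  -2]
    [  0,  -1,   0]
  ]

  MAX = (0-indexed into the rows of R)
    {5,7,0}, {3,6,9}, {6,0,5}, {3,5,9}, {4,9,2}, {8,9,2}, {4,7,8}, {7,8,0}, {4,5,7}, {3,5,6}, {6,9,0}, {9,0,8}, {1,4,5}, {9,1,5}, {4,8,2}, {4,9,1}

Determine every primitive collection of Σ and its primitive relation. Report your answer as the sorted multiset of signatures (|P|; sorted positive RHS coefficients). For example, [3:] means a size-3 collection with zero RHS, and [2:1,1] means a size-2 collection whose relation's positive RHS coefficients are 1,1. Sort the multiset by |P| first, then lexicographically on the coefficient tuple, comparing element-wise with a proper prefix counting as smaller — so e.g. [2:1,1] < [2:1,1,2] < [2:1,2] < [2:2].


Minimal non-faces — 25 found among 10 rays, 16 max cones:

  P={0,4}:  v_{0} + v_{4} = 0  ⇒ sig = [2:]
  P={5,8}:  v_{5} + v_{8} = 0  ⇒ sig = [2:]
  P={7,9}:  v_{7} + v_{9} = 0  ⇒ sig = [2:]
  P={0,1}:  v_{0} + v_{1} = v_{5} + v_{9}  ⇒ sig = [2:1,1]
  P={0,2}:  v_{0} + v_{2} = v_{8} + v_{9}  ⇒ sig = [2:1,1]
  P={1,7}:  v_{1} + v_{7} = v_{4} + v_{5}  ⇒ sig = [2:1,1]
  P={1,8}:  v_{1} + v_{8} = v_{4} + v_{9}  ⇒ sig = [2:1,1]
  P={2,5}:  v_{2} + v_{5} = v_{4} + v_{9}  ⇒ sig = [2:1,1]
  P={2,7}:  v_{2} + v_{7} = v_{4} + v_{8}  ⇒ sig = [2:1,1]
  P={3,7}:  v_{3} + v_{7} = v_{5} + v_{6}  ⇒ sig = [2:1,1]
  P={3,8}:  v_{3} + v_{8} = v_{6} + v_{9}  ⇒ sig = [2:1,1]
  P={4,6}:  v_{4} + v_{6} = v_{5} + v_{9}  ⇒ sig = [2:1,1]
  P={6,7}:  v_{6} + v_{7} = v_{0} + v_{5}  ⇒ sig = [2:1,1]
  P={6,8}:  v_{6} + v_{8} = v_{0} + v_{9}  ⇒ sig = [2:1,1]
  P={2,3}:  v_{2} + v_{3} = v_{5} + 3·v_{9}  ⇒ sig = [2:1,3]
  P={0,3}:  v_{0} + v_{3} = 2·v_{6}  ⇒ sig = [2:2]
  P={2,6}:  v_{2} + v_{6} = 2·v_{9}  ⇒ sig = [2:2]
  P={1,2}:  v_{1} + v_{2} = 2·v_{4} + 2·v_{9}  ⇒ sig = [2:2,2]
  P={1,6}:  v_{1} + v_{6} = 2·v_{5} + 2·v_{9}  ⇒ sig = [2:2,2]
  P={3,4}:  v_{3} + v_{4} = 2·v_{5} + 2·v_{9}  ⇒ sig = [2:2,2]
  P={1,3}:  v_{1} + v_{3} = 3·v_{5} + 3·v_{9}  ⇒ sig = [2:3,3]
  P={0,5,9}:  v_{0} + v_{5} + v_{9} = v_{6}  ⇒ sig = [3:1]
  P={4,5,9}:  v_{4} + v_{5} + v_{9} = v_{1}  ⇒ sig = [3:1]
  P={4,8,9}:  v_{4} + v_{8} + v_{9} = v_{2}  ⇒ sig = [3:1]
  P={5,6,9}:  v_{5} + v_{6} + v_{9} = v_{3}  ⇒ sig = [3:1]

so the primitive-relation signature multiset is
[[2:], [2:], [2:], [2:1,1], [2:1,1], [2:1,1], [2:1,1], [2:1,1], [2:1,1], [2:1,1], [2:1,1], [2:1,1], [2:1,1], [2:1,1], [2:1,3], [2:2], [2:2], [2:2,2], [2:2,2], [2:2,2], [2:3,3], [3:1], [3:1], [3:1], [3:1]]


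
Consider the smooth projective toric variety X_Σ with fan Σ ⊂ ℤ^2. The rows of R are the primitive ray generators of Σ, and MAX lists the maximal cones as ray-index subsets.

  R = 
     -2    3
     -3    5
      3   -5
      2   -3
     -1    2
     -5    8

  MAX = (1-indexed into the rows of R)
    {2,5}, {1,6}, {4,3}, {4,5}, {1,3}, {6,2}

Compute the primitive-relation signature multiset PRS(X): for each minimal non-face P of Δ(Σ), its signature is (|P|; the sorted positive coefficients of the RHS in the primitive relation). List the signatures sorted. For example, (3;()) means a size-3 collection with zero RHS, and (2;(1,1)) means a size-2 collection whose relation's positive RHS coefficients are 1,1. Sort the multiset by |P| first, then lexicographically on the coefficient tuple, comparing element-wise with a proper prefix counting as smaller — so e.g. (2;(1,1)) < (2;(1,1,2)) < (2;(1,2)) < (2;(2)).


Primitive collections (9):

  {1,4}:  v_{1} + v_{4} = 0 — sig = (2;())
  {2,3}:  v_{2} + v_{3} = 0 — sig = (2;())
  {1,2}:  v_{1} + v_{2} = v_{6} — sig = (2;(1))
  {1,5}:  v_{1} + v_{5} = v_{2} — sig = (2;(1))
  {2,4}:  v_{2} + v_{4} = v_{5} — sig = (2;(1))
  {3,5}:  v_{3} + v_{5} = v_{4} — sig = (2;(1))
  {3,6}:  v_{3} + v_{6} = v_{1} — sig = (2;(1))
  {4,6}:  v_{4} + v_{6} = v_{2} — sig = (2;(1))
  {5,6}:  v_{5} + v_{6} = 2·v_{2} — sig = (2;(2))

Hence PRS(X_Σ) =
    (2;())
    (2;())
    (2;(1))
    (2;(1))
    (2;(1))
    (2;(1))
    (2;(1))
    (2;(1))
    (2;(2))


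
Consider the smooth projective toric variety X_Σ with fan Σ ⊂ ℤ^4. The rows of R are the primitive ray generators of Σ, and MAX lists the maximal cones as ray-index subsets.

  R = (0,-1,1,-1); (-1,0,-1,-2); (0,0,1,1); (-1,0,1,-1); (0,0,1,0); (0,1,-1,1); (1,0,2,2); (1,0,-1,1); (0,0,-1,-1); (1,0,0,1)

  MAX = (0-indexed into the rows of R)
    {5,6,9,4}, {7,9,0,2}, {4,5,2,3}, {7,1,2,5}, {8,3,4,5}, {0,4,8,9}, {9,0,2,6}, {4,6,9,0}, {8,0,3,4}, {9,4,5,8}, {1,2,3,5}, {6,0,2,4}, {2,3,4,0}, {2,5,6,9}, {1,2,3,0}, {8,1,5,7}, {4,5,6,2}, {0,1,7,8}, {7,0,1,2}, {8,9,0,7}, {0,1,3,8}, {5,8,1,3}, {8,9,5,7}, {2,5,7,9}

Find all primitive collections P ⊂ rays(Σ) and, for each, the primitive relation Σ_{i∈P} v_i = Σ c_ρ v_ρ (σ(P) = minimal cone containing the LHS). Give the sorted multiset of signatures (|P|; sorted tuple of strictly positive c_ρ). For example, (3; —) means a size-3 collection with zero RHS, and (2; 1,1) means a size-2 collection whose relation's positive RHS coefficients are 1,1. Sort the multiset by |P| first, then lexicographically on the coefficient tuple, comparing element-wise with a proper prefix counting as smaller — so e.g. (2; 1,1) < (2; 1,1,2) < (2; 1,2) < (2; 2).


12 minimal non-faces of Δ(Σ) (on 10 rays):

  P = {0,5}:  v_{0} + v_{5} = 0  so sig = (2; —)
  P = {2,8}:  v_{2} + v_{8} = 0  so sig = (2; —)
  P = {3,7}:  v_{3} + v_{7} = 0  so sig = (2; —)
  P = {1,6}:  v_{1} + v_{6} = v_{4}  so sig = (2; 1)
  P = {1,9}:  v_{1} + v_{9} = v_{8}  so sig = (2; 1)
  P = {3,9}:  v_{3} + v_{9} = v_{4}  so sig = (2; 1)
  P = {4,7}:  v_{4} + v_{7} = v_{9}  so sig = (2; 1)
  P = {1,4}:  v_{1} + v_{4} = v_{3} + v_{8}  so sig = (2; 1,1)
  P = {6,8}:  v_{6} + v_{8} = v_{4} + v_{9}  so sig = (2; 1,1)
  P = {3,6}:  v_{3} + v_{6} = v_{2} + 2·v_{4}  so sig = (2; 1,2)
  P = {6,7}:  v_{6} + v_{7} = v_{2} + 2·v_{9}  so sig = (2; 1,2)
  P = {2,4,9}:  v_{2} + v_{4} + v_{9} = v_{6}  so sig = (3; 1)

Hence PRS(X_Σ) =
    |P|=2: 11 collections, coeffs (), (), (), (1), (1), (1), (1), (1,1), (1,1), (1,2), (1,2)
    |P|=3: 1 collection, coeffs (1)
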